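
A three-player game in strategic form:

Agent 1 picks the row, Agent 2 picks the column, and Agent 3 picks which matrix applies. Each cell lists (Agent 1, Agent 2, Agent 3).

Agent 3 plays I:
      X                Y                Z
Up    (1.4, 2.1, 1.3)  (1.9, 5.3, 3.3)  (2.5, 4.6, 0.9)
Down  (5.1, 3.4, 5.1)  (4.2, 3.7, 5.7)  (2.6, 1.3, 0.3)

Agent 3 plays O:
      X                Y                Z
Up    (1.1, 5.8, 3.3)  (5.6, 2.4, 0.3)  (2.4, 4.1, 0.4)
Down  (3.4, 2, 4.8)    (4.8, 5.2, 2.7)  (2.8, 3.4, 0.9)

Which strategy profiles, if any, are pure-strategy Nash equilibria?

Pure NE: (Down, Y, I)

Mark each player's best response to every combination of opponents' strategies; a profile where every player is best-responding is a pure Nash equilibrium.
Agent 1 against (X, I): payoffs 1.4, 5.1 → best response Down.
Agent 1 against (X, O): payoffs 1.1, 3.4 → best response Down.
Agent 1 against (Y, I): payoffs 1.9, 4.2 → best response Down.
Agent 1 against (Y, O): payoffs 5.6, 4.8 → best response Up.
Agent 1 against (Z, I): payoffs 2.5, 2.6 → best response Down.
Agent 1 against (Z, O): payoffs 2.4, 2.8 → best response Down.
Agent 2 against (Up, I): payoffs 2.1, 5.3, 4.6 → best response Y.
Agent 2 against (Up, O): payoffs 5.8, 2.4, 4.1 → best response X.
Agent 2 against (Down, I): payoffs 3.4, 3.7, 1.3 → best response Y.
Agent 2 against (Down, O): payoffs 2, 5.2, 3.4 → best response Y.
Agent 3 against (Up, X): payoffs 1.3, 3.3 → best response O.
Agent 3 against (Up, Y): payoffs 3.3, 0.3 → best response I.
Agent 3 against (Up, Z): payoffs 0.9, 0.4 → best response I.
Agent 3 against (Down, X): payoffs 5.1, 4.8 → best response I.
Agent 3 against (Down, Y): payoffs 5.7, 2.7 → best response I.
Agent 3 against (Down, Z): payoffs 0.3, 0.9 → best response O.
Mutual best responses: (Down, Y, I).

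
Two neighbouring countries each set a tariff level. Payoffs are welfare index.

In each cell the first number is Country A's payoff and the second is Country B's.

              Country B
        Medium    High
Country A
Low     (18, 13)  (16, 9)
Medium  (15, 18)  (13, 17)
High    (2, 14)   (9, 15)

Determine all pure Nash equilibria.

For each player, find the best response to each opponent profile; mutual best responses are the pure NE.
Country A against Medium: payoffs 18, 15, 2 → best response Low.
Country A against High: payoffs 16, 13, 9 → best response Low.
Country B against Low: payoffs 13, 9 → best response Medium.
Country B against Medium: payoffs 18, 17 → best response Medium.
Country B against High: payoffs 14, 15 → best response High.
Mutual best responses: (Low, Medium).

The unique pure-strategy Nash equilibrium is (Low, Medium).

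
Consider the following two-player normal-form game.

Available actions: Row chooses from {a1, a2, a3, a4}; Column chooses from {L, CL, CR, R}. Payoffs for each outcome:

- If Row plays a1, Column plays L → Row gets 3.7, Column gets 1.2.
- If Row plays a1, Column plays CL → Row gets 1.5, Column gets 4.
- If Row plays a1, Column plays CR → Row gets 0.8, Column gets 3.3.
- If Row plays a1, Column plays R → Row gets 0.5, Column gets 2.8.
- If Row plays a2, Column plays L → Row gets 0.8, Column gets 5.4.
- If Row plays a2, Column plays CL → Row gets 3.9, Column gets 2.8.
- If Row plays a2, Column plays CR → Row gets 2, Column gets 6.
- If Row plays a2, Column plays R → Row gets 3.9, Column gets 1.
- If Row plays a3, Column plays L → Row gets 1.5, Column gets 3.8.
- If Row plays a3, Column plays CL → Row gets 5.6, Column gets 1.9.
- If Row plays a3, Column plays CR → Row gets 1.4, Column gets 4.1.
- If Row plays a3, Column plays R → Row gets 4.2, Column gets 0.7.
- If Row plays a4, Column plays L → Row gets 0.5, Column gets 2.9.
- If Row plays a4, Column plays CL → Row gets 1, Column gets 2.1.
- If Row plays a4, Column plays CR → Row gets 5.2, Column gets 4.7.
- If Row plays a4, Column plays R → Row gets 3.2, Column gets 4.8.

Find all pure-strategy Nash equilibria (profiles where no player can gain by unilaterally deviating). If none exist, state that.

There is no pure-strategy Nash equilibrium.

Mark each player's best response to every combination of opponents' strategies; a profile where every player is best-responding is a pure Nash equilibrium.
Row against L: payoffs 3.7, 0.8, 1.5, 0.5 → best response a1.
Row against CL: payoffs 1.5, 3.9, 5.6, 1 → best response a3.
Row against CR: payoffs 0.8, 2, 1.4, 5.2 → best response a4.
Row against R: payoffs 0.5, 3.9, 4.2, 3.2 → best response a3.
Column against a1: payoffs 1.2, 4, 3.3, 2.8 → best response CL.
Column against a2: payoffs 5.4, 2.8, 6, 1 → best response CR.
Column against a3: payoffs 3.8, 1.9, 4.1, 0.7 → best response CR.
Column against a4: payoffs 2.9, 2.1, 4.7, 4.8 → best response R.
No profile is a mutual best response for all players.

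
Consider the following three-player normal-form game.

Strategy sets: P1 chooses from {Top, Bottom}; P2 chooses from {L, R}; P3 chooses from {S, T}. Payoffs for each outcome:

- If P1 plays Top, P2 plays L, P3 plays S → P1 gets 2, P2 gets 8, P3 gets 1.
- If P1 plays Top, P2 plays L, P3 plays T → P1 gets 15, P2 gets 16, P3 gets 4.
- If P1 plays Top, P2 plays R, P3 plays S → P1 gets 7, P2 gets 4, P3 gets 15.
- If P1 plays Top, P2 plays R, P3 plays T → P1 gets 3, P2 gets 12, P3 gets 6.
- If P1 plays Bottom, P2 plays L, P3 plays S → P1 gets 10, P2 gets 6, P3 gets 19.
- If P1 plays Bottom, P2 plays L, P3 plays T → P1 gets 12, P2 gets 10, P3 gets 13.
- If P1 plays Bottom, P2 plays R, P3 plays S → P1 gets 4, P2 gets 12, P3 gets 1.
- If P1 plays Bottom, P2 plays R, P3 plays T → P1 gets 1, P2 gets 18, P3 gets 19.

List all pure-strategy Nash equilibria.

The unique pure-strategy Nash equilibrium is (Top, L, T).

For each strategy profile, look for a profitable unilateral deviation.
(Top, L, S): P1 can switch to Bottom (2 → 10). Not NE.
(Top, L, T): P1 gets 15, best alternative 12; P2 gets 16, best alternative 12; P3 gets 4, best alternative 1. No profitable deviation — NE.
(Top, R, S): P2 can switch to L (4 → 8). Not NE.
(Top, R, T): P2 can switch to L (12 → 16). Not NE.
(Bottom, L, S): P2 can switch to R (6 → 12). Not NE.
(Bottom, L, T): P1 can switch to Top (12 → 15). Not NE.
(Bottom, R, S): P1 can switch to Top (4 → 7). Not NE.
(Bottom, R, T): P1 can switch to Top (1 → 3). Not NE.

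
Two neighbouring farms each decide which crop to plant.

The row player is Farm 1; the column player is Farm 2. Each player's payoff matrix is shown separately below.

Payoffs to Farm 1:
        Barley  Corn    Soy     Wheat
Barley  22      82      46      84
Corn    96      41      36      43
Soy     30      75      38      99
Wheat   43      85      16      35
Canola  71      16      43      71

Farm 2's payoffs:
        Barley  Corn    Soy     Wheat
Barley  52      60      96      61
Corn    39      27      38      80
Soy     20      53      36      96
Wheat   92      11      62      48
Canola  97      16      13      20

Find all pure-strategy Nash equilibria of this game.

Farm 1 against Barley: payoffs 22, 96, 30, 43, 71 → best response Corn.
Farm 1 against Corn: payoffs 82, 41, 75, 85, 16 → best response Wheat.
Farm 1 against Soy: payoffs 46, 36, 38, 16, 43 → best response Barley.
Farm 1 against Wheat: payoffs 84, 43, 99, 35, 71 → best response Soy.
Farm 2 against Barley: payoffs 52, 60, 96, 61 → best response Soy.
Farm 2 against Corn: payoffs 39, 27, 38, 80 → best response Wheat.
Farm 2 against Soy: payoffs 20, 53, 36, 96 → best response Wheat.
Farm 2 against Wheat: payoffs 92, 11, 62, 48 → best response Barley.
Farm 2 against Canola: payoffs 97, 16, 13, 20 → best response Barley.
Mutual best responses: (Barley, Soy); (Soy, Wheat).

The pure Nash equilibria are (Barley, Soy); (Soy, Wheat).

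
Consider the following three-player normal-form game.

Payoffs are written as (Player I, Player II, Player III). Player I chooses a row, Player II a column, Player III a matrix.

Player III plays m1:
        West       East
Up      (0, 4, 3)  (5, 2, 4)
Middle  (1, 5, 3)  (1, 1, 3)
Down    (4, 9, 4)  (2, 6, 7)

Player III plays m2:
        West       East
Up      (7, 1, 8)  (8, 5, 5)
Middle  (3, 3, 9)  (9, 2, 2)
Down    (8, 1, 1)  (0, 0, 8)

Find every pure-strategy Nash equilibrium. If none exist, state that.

Pure NE: (Down, West, m1)

Player I against (West, m1): payoffs 0, 1, 4 → best response Down.
Player I against (West, m2): payoffs 7, 3, 8 → best response Down.
Player I against (East, m1): payoffs 5, 1, 2 → best response Up.
Player I against (East, m2): payoffs 8, 9, 0 → best response Middle.
Player II against (Up, m1): payoffs 4, 2 → best response West.
Player II against (Up, m2): payoffs 1, 5 → best response East.
Player II against (Middle, m1): payoffs 5, 1 → best response West.
Player II against (Middle, m2): payoffs 3, 2 → best response West.
Player II against (Down, m1): payoffs 9, 6 → best response West.
Player II against (Down, m2): payoffs 1, 0 → best response West.
Player III against (Up, West): payoffs 3, 8 → best response m2.
Player III against (Up, East): payoffs 4, 5 → best response m2.
Player III against (Middle, West): payoffs 3, 9 → best response m2.
Player III against (Middle, East): payoffs 3, 2 → best response m1.
Player III against (Down, West): payoffs 4, 1 → best response m1.
Player III against (Down, East): payoffs 7, 8 → best response m2.
Mutual best responses: (Down, West, m1).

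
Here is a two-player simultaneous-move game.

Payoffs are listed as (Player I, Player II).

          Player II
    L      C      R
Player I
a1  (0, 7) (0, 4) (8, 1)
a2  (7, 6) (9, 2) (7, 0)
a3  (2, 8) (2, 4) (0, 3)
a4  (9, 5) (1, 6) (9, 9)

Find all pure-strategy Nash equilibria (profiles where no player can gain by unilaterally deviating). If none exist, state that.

For each strategy profile, look for a profitable unilateral deviation.
(a1, L): Player I can switch to a2 (0 → 7). Not NE.
(a1, C): Player I can switch to a2 (0 → 9). Not NE.
(a1, R): Player I can switch to a4 (8 → 9). Not NE.
(a2, L): Player I can switch to a4 (7 → 9). Not NE.
(a2, C): Player II can switch to L (2 → 6). Not NE.
(a2, R): Player I can switch to a1 (7 → 8). Not NE.
(a3, L): Player I can switch to a2 (2 → 7). Not NE.
(a3, C): Player I can switch to a2 (2 → 9). Not NE.
(a3, R): Player I can switch to a1 (0 → 8). Not NE.
(a4, L): Player II can switch to C (5 → 6). Not NE.
(a4, C): Player I can switch to a2 (1 → 9). Not NE.
(a4, R): Player I gets 9, best alternative 8; Player II gets 9, best alternative 6. No profitable deviation — NE.

The unique pure-strategy Nash equilibrium is (a4, R).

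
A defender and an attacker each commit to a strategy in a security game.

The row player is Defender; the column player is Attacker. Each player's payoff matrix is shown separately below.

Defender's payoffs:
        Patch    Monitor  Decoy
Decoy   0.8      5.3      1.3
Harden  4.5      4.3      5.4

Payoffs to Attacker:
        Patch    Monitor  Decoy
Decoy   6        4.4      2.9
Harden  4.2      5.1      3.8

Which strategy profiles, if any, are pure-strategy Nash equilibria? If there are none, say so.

(Decoy, Patch): Defender can switch to Harden (0.8 → 4.5). Not NE.
(Decoy, Monitor): Attacker can switch to Patch (4.4 → 6). Not NE.
(Decoy, Decoy): Defender can switch to Harden (1.3 → 5.4). Not NE.
(Harden, Patch): Attacker can switch to Monitor (4.2 → 5.1). Not NE.
(Harden, Monitor): Defender can switch to Decoy (4.3 → 5.3). Not NE.
(Harden, Decoy): Attacker can switch to Patch (3.8 → 4.2). Not NE.

This game has no pure Nash equilibrium.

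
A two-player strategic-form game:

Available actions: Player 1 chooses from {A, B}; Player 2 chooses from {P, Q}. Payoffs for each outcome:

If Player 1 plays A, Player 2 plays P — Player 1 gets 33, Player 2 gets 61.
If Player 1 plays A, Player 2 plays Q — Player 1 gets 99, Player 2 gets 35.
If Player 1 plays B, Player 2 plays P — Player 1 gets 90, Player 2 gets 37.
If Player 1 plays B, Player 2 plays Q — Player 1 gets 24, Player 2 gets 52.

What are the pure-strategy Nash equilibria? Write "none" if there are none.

(A, P): Player 1 can switch to B (33 → 90). Not NE.
(A, Q): Player 2 can switch to P (35 → 61). Not NE.
(B, P): Player 2 can switch to Q (37 → 52). Not NE.
(B, Q): Player 1 can switch to A (24 → 99). Not NE.

none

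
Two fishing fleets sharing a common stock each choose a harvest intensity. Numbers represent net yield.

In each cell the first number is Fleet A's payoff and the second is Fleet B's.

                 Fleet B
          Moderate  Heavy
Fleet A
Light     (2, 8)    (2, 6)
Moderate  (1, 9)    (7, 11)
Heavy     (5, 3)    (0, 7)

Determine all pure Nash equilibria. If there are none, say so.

Fleet A against Moderate: payoffs 2, 1, 5 → best response Heavy.
Fleet A against Heavy: payoffs 2, 7, 0 → best response Moderate.
Fleet B against Light: payoffs 8, 6 → best response Moderate.
Fleet B against Moderate: payoffs 9, 11 → best response Heavy.
Fleet B against Heavy: payoffs 3, 7 → best response Heavy.
Mutual best responses: (Moderate, Heavy).

The unique pure-strategy Nash equilibrium is (Moderate, Heavy).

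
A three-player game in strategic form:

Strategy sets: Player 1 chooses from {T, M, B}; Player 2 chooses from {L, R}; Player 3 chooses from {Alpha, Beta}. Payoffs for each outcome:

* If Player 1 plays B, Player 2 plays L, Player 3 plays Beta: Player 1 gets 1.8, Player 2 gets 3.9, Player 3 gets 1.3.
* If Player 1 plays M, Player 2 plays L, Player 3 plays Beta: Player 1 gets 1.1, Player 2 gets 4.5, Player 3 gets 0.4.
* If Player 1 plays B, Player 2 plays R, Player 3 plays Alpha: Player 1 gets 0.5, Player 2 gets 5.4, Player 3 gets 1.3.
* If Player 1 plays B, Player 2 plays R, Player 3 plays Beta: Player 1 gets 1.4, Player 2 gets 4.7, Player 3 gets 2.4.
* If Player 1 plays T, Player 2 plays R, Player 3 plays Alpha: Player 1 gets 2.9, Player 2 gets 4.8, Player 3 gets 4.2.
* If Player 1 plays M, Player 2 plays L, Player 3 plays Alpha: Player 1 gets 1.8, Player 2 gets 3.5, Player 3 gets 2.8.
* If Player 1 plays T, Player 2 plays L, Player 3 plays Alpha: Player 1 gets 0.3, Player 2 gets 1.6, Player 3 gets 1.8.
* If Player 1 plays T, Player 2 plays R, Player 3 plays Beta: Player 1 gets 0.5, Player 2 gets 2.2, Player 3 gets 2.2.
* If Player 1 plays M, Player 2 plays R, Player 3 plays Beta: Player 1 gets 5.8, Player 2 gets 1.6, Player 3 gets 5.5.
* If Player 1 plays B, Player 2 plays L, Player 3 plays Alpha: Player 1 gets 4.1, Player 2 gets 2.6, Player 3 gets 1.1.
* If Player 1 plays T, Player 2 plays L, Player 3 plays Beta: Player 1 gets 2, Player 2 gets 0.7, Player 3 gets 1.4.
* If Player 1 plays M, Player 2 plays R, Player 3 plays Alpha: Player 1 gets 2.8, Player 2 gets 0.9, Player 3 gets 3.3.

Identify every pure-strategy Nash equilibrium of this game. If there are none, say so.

Check each profile: it is a Nash equilibrium iff no player can strictly gain by switching unilaterally.
(T, L, Alpha): Player 1 can switch to M (0.3 → 1.8). Not NE.
(T, L, Beta): Player 2 can switch to R (0.7 → 2.2). Not NE.
(T, R, Alpha): Player 1 gets 2.9, best alternative 2.8; Player 2 gets 4.8, best alternative 1.6; Player 3 gets 4.2, best alternative 2.2. No profitable deviation — NE.
(T, R, Beta): Player 1 can switch to M (0.5 → 5.8). Not NE.
(M, L, Alpha): Player 1 can switch to B (1.8 → 4.1). Not NE.
(M, L, Beta): Player 1 can switch to T (1.1 → 2). Not NE.
(M, R, Alpha): Player 1 can switch to T (2.8 → 2.9). Not NE.
(M, R, Beta): Player 2 can switch to L (1.6 → 4.5). Not NE.
(B, L, Alpha): Player 2 can switch to R (2.6 → 5.4). Not NE.
(The remaining 3 profiles each have a profitable deviation by the same check.)

(T, R, Alpha)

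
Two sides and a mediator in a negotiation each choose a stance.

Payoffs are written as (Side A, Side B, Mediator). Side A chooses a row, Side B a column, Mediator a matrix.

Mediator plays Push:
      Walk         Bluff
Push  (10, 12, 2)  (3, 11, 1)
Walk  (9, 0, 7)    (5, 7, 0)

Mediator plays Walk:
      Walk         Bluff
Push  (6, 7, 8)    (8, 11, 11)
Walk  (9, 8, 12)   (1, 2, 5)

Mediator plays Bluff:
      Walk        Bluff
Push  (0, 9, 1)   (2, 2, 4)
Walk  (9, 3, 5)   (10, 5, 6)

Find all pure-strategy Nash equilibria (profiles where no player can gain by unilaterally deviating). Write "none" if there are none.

For each strategy profile, look for a profitable unilateral deviation.
(Push, Walk, Push): Mediator can switch to Walk (2 → 8). Not NE.
(Push, Walk, Walk): Side A can switch to Walk (6 → 9). Not NE.
(Push, Walk, Bluff): Side A can switch to Walk (0 → 9). Not NE.
(Push, Bluff, Push): Side A can switch to Walk (3 → 5). Not NE.
(Push, Bluff, Walk): Side A gets 8, best alternative 1; Side B gets 11, best alternative 7; Mediator gets 11, best alternative 4. No profitable deviation — NE.
(Push, Bluff, Bluff): Side A can switch to Walk (2 → 10). Not NE.
(Walk, Walk, Push): Side A can switch to Push (9 → 10). Not NE.
(Walk, Walk, Walk): Side A gets 9, best alternative 6; Side B gets 8, best alternative 2; Mediator gets 12, best alternative 7. No profitable deviation — NE.
(Walk, Bluff, Bluff): Side A gets 10, best alternative 2; Side B gets 5, best alternative 3; Mediator gets 6, best alternative 5. No profitable deviation — NE.
(The remaining 3 profiles each have a profitable deviation by the same check.)

The pure Nash equilibria are (Push, Bluff, Walk) and (Walk, Walk, Walk) and (Walk, Bluff, Bluff).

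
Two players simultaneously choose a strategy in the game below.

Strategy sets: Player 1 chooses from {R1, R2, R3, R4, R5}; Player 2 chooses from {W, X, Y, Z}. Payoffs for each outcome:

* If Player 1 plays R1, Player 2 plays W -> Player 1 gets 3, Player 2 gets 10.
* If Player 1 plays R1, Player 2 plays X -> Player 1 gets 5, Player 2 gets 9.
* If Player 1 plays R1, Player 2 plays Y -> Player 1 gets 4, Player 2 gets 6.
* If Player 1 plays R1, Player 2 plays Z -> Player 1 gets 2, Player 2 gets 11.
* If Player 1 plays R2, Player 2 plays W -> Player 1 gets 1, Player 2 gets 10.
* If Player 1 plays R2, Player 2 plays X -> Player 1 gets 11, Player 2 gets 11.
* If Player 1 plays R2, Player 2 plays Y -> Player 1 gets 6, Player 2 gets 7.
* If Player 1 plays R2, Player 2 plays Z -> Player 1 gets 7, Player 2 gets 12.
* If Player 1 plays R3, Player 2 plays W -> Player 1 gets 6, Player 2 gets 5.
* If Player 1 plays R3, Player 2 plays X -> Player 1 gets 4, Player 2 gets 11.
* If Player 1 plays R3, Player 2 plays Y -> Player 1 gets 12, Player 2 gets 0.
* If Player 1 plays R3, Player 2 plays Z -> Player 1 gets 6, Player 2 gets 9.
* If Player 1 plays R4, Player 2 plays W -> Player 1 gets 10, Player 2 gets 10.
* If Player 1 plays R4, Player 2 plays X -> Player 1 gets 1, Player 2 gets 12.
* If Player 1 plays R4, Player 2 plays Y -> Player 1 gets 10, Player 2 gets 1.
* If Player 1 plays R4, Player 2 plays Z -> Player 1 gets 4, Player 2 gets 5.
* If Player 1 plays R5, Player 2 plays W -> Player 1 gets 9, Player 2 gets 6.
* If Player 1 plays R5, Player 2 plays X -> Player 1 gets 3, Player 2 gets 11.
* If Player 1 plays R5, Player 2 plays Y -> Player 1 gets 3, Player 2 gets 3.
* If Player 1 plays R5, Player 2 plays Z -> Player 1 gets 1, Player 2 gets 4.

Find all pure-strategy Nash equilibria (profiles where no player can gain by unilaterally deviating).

Pure NE: (R2, Z)

For each player, find the best response to each opponent profile; mutual best responses are the pure NE.
Player 1 against W: payoffs 3, 1, 6, 10, 9 → best response R4.
Player 1 against X: payoffs 5, 11, 4, 1, 3 → best response R2.
Player 1 against Y: payoffs 4, 6, 12, 10, 3 → best response R3.
Player 1 against Z: payoffs 2, 7, 6, 4, 1 → best response R2.
Player 2 against R1: payoffs 10, 9, 6, 11 → best response Z.
Player 2 against R2: payoffs 10, 11, 7, 12 → best response Z.
Player 2 against R3: payoffs 5, 11, 0, 9 → best response X.
Player 2 against R4: payoffs 10, 12, 1, 5 → best response X.
Player 2 against R5: payoffs 6, 11, 3, 4 → best response X.
Mutual best responses: (R2, Z).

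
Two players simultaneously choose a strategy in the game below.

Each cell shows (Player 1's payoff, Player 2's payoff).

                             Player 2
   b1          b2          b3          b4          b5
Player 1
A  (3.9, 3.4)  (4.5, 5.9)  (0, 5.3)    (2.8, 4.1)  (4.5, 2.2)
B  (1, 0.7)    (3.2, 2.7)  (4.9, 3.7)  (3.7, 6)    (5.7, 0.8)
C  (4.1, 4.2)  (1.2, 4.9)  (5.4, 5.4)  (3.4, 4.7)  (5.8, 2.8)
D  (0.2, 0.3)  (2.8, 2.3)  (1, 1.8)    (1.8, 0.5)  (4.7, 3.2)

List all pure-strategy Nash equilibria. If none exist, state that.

(A, b1): Player 1 can switch to C (3.9 → 4.1). Not NE.
(A, b2): Player 1 gets 4.5, best alternative 3.2; Player 2 gets 5.9, best alternative 5.3. No profitable deviation — NE.
(A, b3): Player 1 can switch to B (0 → 4.9). Not NE.
(A, b4): Player 1 can switch to B (2.8 → 3.7). Not NE.
(A, b5): Player 1 can switch to B (4.5 → 5.7). Not NE.
(B, b1): Player 1 can switch to A (1 → 3.9). Not NE.
(B, b2): Player 1 can switch to A (3.2 → 4.5). Not NE.
(B, b3): Player 1 can switch to C (4.9 → 5.4). Not NE.
(B, b4): Player 1 gets 3.7, best alternative 3.4; Player 2 gets 6, best alternative 3.7. No profitable deviation — NE.
(B, b5): Player 1 can switch to C (5.7 → 5.8). Not NE.
(C, b3): Player 1 gets 5.4, best alternative 4.9; Player 2 gets 5.4, best alternative 4.9. No profitable deviation — NE.
(The remaining 9 profiles each have a profitable deviation by the same check.)

(A, b2); (B, b4); (C, b3)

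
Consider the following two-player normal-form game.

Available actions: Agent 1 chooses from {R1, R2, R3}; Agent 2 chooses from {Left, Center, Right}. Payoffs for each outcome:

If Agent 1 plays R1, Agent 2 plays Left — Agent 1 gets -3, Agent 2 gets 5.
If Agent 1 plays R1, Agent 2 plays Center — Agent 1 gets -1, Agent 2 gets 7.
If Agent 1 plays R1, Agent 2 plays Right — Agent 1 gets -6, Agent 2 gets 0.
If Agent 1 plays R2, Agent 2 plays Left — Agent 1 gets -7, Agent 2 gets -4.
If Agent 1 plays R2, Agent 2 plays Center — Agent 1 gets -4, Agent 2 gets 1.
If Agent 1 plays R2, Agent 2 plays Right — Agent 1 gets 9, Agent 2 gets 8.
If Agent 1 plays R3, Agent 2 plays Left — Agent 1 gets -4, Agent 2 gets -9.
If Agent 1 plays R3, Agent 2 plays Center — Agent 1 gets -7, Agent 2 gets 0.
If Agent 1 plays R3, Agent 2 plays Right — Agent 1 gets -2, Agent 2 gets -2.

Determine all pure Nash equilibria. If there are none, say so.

Agent 1 against Left: payoffs -3, -7, -4 → best response R1.
Agent 1 against Center: payoffs -1, -4, -7 → best response R1.
Agent 1 against Right: payoffs -6, 9, -2 → best response R2.
Agent 2 against R1: payoffs 5, 7, 0 → best response Center.
Agent 2 against R2: payoffs -4, 1, 8 → best response Right.
Agent 2 against R3: payoffs -9, 0, -2 → best response Center.
Mutual best responses: (R1, Center); (R2, Right).

(R1, Center); (R2, Right)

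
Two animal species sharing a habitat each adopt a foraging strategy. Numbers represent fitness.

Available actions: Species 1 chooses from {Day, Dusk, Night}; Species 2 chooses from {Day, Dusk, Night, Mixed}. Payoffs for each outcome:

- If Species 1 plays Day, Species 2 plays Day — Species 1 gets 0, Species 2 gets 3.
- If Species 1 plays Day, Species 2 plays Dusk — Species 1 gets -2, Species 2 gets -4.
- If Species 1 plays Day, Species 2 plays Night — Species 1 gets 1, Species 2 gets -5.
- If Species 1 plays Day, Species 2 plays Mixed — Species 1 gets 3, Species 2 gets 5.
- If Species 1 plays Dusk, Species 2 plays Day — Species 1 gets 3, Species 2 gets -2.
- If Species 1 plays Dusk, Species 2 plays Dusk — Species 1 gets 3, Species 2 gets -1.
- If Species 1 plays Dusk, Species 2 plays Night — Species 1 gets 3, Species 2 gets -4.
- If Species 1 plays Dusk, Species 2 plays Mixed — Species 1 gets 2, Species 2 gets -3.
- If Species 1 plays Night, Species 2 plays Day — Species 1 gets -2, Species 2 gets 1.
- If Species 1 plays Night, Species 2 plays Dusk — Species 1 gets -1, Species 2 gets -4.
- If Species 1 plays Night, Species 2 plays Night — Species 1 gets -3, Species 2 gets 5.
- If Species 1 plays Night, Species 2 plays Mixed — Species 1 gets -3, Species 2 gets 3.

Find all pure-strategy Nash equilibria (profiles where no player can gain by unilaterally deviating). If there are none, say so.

(Day, Mixed); (Dusk, Dusk)

(Day, Day): Species 1 can switch to Dusk (0 → 3). Not NE.
(Day, Dusk): Species 1 can switch to Dusk (-2 → 3). Not NE.
(Day, Night): Species 1 can switch to Dusk (1 → 3). Not NE.
(Day, Mixed): Species 1 gets 3, best alternative 2; Species 2 gets 5, best alternative 3. No profitable deviation — NE.
(Dusk, Day): Species 2 can switch to Dusk (-2 → -1). Not NE.
(Dusk, Dusk): Species 1 gets 3, best alternative -1; Species 2 gets -1, best alternative -2. No profitable deviation — NE.
(Dusk, Night): Species 2 can switch to Day (-4 → -2). Not NE.
(Dusk, Mixed): Species 1 can switch to Day (2 → 3). Not NE.
(The remaining 4 profiles each have a profitable deviation by the same check.)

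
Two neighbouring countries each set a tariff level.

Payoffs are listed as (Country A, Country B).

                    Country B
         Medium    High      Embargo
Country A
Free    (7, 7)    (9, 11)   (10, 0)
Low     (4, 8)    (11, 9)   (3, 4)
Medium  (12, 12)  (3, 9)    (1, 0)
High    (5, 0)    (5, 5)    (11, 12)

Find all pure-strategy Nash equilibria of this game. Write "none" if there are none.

(Free, Medium): Country A can switch to Medium (7 → 12). Not NE.
(Free, High): Country A can switch to Low (9 → 11). Not NE.
(Free, Embargo): Country A can switch to High (10 → 11). Not NE.
(Low, Medium): Country A can switch to Free (4 → 7). Not NE.
(Low, High): Country A gets 11, best alternative 9; Country B gets 9, best alternative 8. No profitable deviation — NE.
(Low, Embargo): Country A can switch to Free (3 → 10). Not NE.
(Medium, Medium): Country A gets 12, best alternative 7; Country B gets 12, best alternative 9. No profitable deviation — NE.
(Medium, High): Country A can switch to Free (3 → 9). Not NE.
(Medium, Embargo): Country A can switch to Free (1 → 10). Not NE.
(High, Medium): Country A can switch to Free (5 → 7). Not NE.
(High, High): Country A can switch to Free (5 → 9). Not NE.
(High, Embargo): Country A gets 11, best alternative 10; Country B gets 12, best alternative 5. No profitable deviation — NE.

(Low, High); (Medium, Medium); (High, Embargo)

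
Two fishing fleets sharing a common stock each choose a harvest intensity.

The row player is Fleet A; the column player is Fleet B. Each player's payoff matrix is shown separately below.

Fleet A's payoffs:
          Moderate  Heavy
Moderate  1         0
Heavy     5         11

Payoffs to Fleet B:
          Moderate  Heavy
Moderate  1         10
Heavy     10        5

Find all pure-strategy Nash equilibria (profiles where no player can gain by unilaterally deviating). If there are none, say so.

Pure NE: (Heavy, Moderate)

Check each profile: it is a Nash equilibrium iff no player can strictly gain by switching unilaterally.
(Moderate, Moderate): Fleet A can switch to Heavy (1 → 5). Not NE.
(Moderate, Heavy): Fleet A can switch to Heavy (0 → 11). Not NE.
(Heavy, Moderate): Fleet A gets 5, best alternative 1; Fleet B gets 10, best alternative 5. No profitable deviation — NE.
(Heavy, Heavy): Fleet B can switch to Moderate (5 → 10). Not NE.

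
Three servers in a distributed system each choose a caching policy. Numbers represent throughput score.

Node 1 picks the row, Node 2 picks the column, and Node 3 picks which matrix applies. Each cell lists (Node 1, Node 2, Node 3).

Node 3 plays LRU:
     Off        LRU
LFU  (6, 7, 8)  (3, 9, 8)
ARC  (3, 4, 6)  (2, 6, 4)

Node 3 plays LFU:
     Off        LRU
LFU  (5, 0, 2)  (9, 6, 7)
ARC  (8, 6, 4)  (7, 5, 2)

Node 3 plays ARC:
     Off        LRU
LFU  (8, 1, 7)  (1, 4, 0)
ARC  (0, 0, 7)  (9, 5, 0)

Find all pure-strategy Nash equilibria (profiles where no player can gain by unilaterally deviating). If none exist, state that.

Node 1 against (Off, LRU): payoffs 6, 3 → best response LFU.
Node 1 against (Off, LFU): payoffs 5, 8 → best response ARC.
Node 1 against (Off, ARC): payoffs 8, 0 → best response LFU.
Node 1 against (LRU, LRU): payoffs 3, 2 → best response LFU.
Node 1 against (LRU, LFU): payoffs 9, 7 → best response LFU.
Node 1 against (LRU, ARC): payoffs 1, 9 → best response ARC.
Node 2 against (LFU, LRU): payoffs 7, 9 → best response LRU.
Node 2 against (LFU, LFU): payoffs 0, 6 → best response LRU.
Node 2 against (LFU, ARC): payoffs 1, 4 → best response LRU.
Node 2 against (ARC, LRU): payoffs 4, 6 → best response LRU.
Node 2 against (ARC, LFU): payoffs 6, 5 → best response Off.
Node 2 against (ARC, ARC): payoffs 0, 5 → best response LRU.
Node 3 against (LFU, Off): payoffs 8, 2, 7 → best response LRU.
Node 3 against (LFU, LRU): payoffs 8, 7, 0 → best response LRU.
Node 3 against (ARC, Off): payoffs 6, 4, 7 → best response ARC.
Node 3 against (ARC, LRU): payoffs 4, 2, 0 → best response LRU.
Mutual best responses: (LFU, LRU, LRU).

The unique pure-strategy Nash equilibrium is (LFU, LRU, LRU).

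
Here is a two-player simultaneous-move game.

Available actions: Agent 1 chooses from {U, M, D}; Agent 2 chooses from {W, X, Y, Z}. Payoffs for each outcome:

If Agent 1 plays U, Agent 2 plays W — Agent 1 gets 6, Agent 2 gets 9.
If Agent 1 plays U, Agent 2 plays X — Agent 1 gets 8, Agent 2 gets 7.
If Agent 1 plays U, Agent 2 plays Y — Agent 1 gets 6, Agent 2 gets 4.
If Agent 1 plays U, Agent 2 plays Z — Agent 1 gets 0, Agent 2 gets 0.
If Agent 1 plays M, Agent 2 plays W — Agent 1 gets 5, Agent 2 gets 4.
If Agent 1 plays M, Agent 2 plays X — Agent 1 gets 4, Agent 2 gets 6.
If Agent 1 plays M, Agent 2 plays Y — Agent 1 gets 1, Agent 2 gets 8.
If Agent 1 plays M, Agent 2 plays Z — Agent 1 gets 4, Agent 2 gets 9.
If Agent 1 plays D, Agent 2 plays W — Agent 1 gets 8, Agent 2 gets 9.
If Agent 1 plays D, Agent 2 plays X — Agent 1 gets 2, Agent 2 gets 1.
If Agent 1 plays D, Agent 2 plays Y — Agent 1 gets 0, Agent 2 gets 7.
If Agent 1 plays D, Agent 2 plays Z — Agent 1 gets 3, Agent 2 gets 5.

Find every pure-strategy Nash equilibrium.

Pure-strategy Nash equilibria: (M, Z); (D, W)

Agent 1 against W: payoffs 6, 5, 8 → best response D.
Agent 1 against X: payoffs 8, 4, 2 → best response U.
Agent 1 against Y: payoffs 6, 1, 0 → best response U.
Agent 1 against Z: payoffs 0, 4, 3 → best response M.
Agent 2 against U: payoffs 9, 7, 4, 0 → best response W.
Agent 2 against M: payoffs 4, 6, 8, 9 → best response Z.
Agent 2 against D: payoffs 9, 1, 7, 5 → best response W.
Mutual best responses: (M, Z); (D, W).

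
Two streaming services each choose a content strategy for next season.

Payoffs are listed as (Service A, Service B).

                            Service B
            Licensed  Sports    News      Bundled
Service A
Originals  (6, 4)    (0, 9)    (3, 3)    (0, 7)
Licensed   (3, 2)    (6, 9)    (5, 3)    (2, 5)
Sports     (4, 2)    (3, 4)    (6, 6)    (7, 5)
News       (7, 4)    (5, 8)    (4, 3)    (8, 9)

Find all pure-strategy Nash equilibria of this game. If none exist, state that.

The pure Nash equilibria are (Licensed, Sports) and (Sports, News) and (News, Bundled).

Service A against Licensed: payoffs 6, 3, 4, 7 → best response News.
Service A against Sports: payoffs 0, 6, 3, 5 → best response Licensed.
Service A against News: payoffs 3, 5, 6, 4 → best response Sports.
Service A against Bundled: payoffs 0, 2, 7, 8 → best response News.
Service B against Originals: payoffs 4, 9, 3, 7 → best response Sports.
Service B against Licensed: payoffs 2, 9, 3, 5 → best response Sports.
Service B against Sports: payoffs 2, 4, 6, 5 → best response News.
Service B against News: payoffs 4, 8, 3, 9 → best response Bundled.
Mutual best responses: (Licensed, Sports); (Sports, News); (News, Bundled).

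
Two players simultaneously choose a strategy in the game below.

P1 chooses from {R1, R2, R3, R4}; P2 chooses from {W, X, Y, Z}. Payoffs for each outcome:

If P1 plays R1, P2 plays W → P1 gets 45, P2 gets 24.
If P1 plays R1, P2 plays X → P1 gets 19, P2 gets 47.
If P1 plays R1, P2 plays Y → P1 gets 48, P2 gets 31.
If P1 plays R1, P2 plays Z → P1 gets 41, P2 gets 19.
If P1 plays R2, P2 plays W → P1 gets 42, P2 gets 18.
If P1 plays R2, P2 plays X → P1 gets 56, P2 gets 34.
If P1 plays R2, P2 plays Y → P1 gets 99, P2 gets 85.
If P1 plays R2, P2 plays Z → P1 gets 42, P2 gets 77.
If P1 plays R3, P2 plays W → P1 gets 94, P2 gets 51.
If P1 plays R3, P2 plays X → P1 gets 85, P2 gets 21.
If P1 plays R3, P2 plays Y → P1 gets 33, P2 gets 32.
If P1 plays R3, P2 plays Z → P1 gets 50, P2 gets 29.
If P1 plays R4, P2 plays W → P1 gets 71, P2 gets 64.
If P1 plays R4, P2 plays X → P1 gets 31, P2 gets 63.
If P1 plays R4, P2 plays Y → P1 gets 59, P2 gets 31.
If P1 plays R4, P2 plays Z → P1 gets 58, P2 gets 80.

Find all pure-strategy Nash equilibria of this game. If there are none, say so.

The pure Nash equilibria are (R2, Y), (R3, W), (R4, Z).

(R1, W): P1 can switch to R3 (45 → 94). Not NE.
(R1, X): P1 can switch to R2 (19 → 56). Not NE.
(R1, Y): P1 can switch to R2 (48 → 99). Not NE.
(R1, Z): P1 can switch to R2 (41 → 42). Not NE.
(R2, W): P1 can switch to R1 (42 → 45). Not NE.
(R2, X): P1 can switch to R3 (56 → 85). Not NE.
(R2, Y): P1 gets 99, best alternative 59; P2 gets 85, best alternative 77. No profitable deviation — NE.
(R2, Z): P1 can switch to R3 (42 → 50). Not NE.
(R3, W): P1 gets 94, best alternative 71; P2 gets 51, best alternative 32. No profitable deviation — NE.
(R3, X): P2 can switch to W (21 → 51). Not NE.
(R3, Y): P1 can switch to R1 (33 → 48). Not NE.
(R3, Z): P1 can switch to R4 (50 → 58). Not NE.
(R4, Z): P1 gets 58, best alternative 50; P2 gets 80, best alternative 64. No profitable deviation — NE.
(The remaining 3 profiles each have a profitable deviation by the same check.)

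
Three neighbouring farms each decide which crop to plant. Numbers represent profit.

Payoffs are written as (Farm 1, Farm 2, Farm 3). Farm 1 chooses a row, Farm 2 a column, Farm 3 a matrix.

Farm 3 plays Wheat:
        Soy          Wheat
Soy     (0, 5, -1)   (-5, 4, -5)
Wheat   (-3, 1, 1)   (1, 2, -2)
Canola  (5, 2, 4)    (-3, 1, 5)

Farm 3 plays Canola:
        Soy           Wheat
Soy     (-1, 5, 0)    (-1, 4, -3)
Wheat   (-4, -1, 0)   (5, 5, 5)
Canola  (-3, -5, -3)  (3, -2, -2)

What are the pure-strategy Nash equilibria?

Check each profile: it is a Nash equilibrium iff no player can strictly gain by switching unilaterally.
(Soy, Soy, Wheat): Farm 1 can switch to Canola (0 → 5). Not NE.
(Soy, Soy, Canola): Farm 1 gets -1, best alternative -3; Farm 2 gets 5, best alternative 4; Farm 3 gets 0, best alternative -1. No profitable deviation — NE.
(Soy, Wheat, Wheat): Farm 1 can switch to Wheat (-5 → 1). Not NE.
(Soy, Wheat, Canola): Farm 1 can switch to Wheat (-1 → 5). Not NE.
(Wheat, Soy, Wheat): Farm 1 can switch to Soy (-3 → 0). Not NE.
(Wheat, Soy, Canola): Farm 1 can switch to Soy (-4 → -1). Not NE.
(Wheat, Wheat, Wheat): Farm 3 can switch to Canola (-2 → 5). Not NE.
(Wheat, Wheat, Canola): Farm 1 gets 5, best alternative 3; Farm 2 gets 5, best alternative -1; Farm 3 gets 5, best alternative -2. No profitable deviation — NE.
(Canola, Soy, Wheat): Farm 1 gets 5, best alternative 0; Farm 2 gets 2, best alternative 1; Farm 3 gets 4, best alternative -3. No profitable deviation — NE.
(Canola, Soy, Canola): Farm 1 can switch to Soy (-3 → -1). Not NE.
(Canola, Wheat, Wheat): Farm 1 can switch to Wheat (-3 → 1). Not NE.
(The remaining 1 profile has a profitable deviation by the same check.)

(Soy, Soy, Canola) and (Wheat, Wheat, Canola) and (Canola, Soy, Wheat)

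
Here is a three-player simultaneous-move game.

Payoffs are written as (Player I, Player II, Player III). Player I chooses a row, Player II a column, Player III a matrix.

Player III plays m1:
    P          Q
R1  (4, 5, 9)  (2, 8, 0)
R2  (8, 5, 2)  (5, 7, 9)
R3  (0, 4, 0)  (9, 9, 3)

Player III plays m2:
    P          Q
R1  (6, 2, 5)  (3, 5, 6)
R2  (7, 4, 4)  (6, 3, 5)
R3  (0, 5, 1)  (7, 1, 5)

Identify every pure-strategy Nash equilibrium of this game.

For each strategy profile, look for a profitable unilateral deviation.
(R1, P, m1): Player I can switch to R2 (4 → 8). Not NE.
(R1, P, m2): Player I can switch to R2 (6 → 7). Not NE.
(R1, Q, m1): Player I can switch to R2 (2 → 5). Not NE.
(R1, Q, m2): Player I can switch to R2 (3 → 6). Not NE.
(R2, P, m1): Player II can switch to Q (5 → 7). Not NE.
(R2, P, m2): Player I gets 7, best alternative 6; Player II gets 4, best alternative 3; Player III gets 4, best alternative 2. No profitable deviation — NE.
(R2, Q, m1): Player I can switch to R3 (5 → 9). Not NE.
(R2, Q, m2): Player I can switch to R3 (6 → 7). Not NE.
(R3, P, m1): Player I can switch to R1 (0 → 4). Not NE.
(The remaining 3 profiles each have a profitable deviation by the same check.)

(R2, P, m2)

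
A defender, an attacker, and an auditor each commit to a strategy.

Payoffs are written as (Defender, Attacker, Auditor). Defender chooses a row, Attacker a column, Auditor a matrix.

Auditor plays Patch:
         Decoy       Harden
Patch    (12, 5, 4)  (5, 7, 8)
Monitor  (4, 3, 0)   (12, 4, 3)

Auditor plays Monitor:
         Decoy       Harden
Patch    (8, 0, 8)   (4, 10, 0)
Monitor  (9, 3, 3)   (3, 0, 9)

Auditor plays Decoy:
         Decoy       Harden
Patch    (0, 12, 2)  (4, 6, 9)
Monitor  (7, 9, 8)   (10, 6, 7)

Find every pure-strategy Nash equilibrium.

Defender against (Decoy, Patch): payoffs 12, 4 → best response Patch.
Defender against (Decoy, Monitor): payoffs 8, 9 → best response Monitor.
Defender against (Decoy, Decoy): payoffs 0, 7 → best response Monitor.
Defender against (Harden, Patch): payoffs 5, 12 → best response Monitor.
Defender against (Harden, Monitor): payoffs 4, 3 → best response Patch.
Defender against (Harden, Decoy): payoffs 4, 10 → best response Monitor.
Attacker against (Patch, Patch): payoffs 5, 7 → best response Harden.
Attacker against (Patch, Monitor): payoffs 0, 10 → best response Harden.
Attacker against (Patch, Decoy): payoffs 12, 6 → best response Decoy.
Attacker against (Monitor, Patch): payoffs 3, 4 → best response Harden.
Attacker against (Monitor, Monitor): payoffs 3, 0 → best response Decoy.
Attacker against (Monitor, Decoy): payoffs 9, 6 → best response Decoy.
Auditor against (Patch, Decoy): payoffs 4, 8, 2 → best response Monitor.
Auditor against (Patch, Harden): payoffs 8, 0, 9 → best response Decoy.
Auditor against (Monitor, Decoy): payoffs 0, 3, 8 → best response Decoy.
Auditor against (Monitor, Harden): payoffs 3, 9, 7 → best response Monitor.
Mutual best responses: (Monitor, Decoy, Decoy).

(Monitor, Decoy, Decoy)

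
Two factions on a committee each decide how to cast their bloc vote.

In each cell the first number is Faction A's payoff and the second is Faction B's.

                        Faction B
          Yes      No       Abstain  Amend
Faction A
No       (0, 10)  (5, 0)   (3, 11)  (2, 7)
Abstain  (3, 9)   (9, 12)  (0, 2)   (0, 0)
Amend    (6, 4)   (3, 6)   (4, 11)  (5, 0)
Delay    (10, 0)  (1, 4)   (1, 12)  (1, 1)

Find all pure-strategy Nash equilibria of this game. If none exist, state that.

Pure-strategy Nash equilibria: (Abstain, No), (Amend, Abstain)

For each player, find the best response to each opponent profile; mutual best responses are the pure NE.
Faction A against Yes: payoffs 0, 3, 6, 10 → best response Delay.
Faction A against No: payoffs 5, 9, 3, 1 → best response Abstain.
Faction A against Abstain: payoffs 3, 0, 4, 1 → best response Amend.
Faction A against Amend: payoffs 2, 0, 5, 1 → best response Amend.
Faction B against No: payoffs 10, 0, 11, 7 → best response Abstain.
Faction B against Abstain: payoffs 9, 12, 2, 0 → best response No.
Faction B against Amend: payoffs 4, 6, 11, 0 → best response Abstain.
Faction B against Delay: payoffs 0, 4, 12, 1 → best response Abstain.
Mutual best responses: (Abstain, No); (Amend, Abstain).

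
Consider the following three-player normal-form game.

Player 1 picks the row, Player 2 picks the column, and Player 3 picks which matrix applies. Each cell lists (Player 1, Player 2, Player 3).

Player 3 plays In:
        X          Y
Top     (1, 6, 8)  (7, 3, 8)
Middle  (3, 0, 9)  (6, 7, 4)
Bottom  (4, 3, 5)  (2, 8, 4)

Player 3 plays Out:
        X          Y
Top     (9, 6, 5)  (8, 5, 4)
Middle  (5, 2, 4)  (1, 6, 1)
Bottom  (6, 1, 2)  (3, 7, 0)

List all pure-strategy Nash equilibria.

Check each profile: it is a Nash equilibrium iff no player can strictly gain by switching unilaterally.
(Top, X, In): Player 1 can switch to Middle (1 → 3). Not NE.
(Top, X, Out): Player 3 can switch to In (5 → 8). Not NE.
(Top, Y, In): Player 2 can switch to X (3 → 6). Not NE.
(Top, Y, Out): Player 2 can switch to X (5 → 6). Not NE.
(Middle, X, In): Player 1 can switch to Bottom (3 → 4). Not NE.
(Middle, X, Out): Player 1 can switch to Top (5 → 9). Not NE.
(Middle, Y, In): Player 1 can switch to Top (6 → 7). Not NE.
(Middle, Y, Out): Player 1 can switch to Top (1 → 8). Not NE.
(The remaining 4 profiles each have a profitable deviation by the same check.)

No pure-strategy Nash equilibrium.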